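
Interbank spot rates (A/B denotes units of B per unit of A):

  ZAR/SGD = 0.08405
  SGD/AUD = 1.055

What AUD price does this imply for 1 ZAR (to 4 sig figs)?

1 ZAR × 0.08405 = 0.08405 SGD
0.08405 SGD × 1.055 = 0.0886727 AUD

ZAR/AUD = 0.08867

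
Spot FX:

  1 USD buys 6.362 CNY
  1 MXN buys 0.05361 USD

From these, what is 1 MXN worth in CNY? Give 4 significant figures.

1 MXN × 0.05361 = 0.05361 USD
0.05361 USD × 6.362 = 0.341067 CNY

MXN/CNY = 0.3411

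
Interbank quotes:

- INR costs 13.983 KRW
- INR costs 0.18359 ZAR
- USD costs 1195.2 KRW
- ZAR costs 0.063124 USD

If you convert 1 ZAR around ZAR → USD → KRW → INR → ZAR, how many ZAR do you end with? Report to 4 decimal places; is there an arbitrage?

Around ZAR → USD → KRW → INR → ZAR: 1 × 0.063124 × 1195.2 ÷ 13.983 × 0.18359 = 0.990567
Product < 1; profitable direction is ZAR → INR → KRW → USD → ZAR.

0.9906 (arbitrage exists)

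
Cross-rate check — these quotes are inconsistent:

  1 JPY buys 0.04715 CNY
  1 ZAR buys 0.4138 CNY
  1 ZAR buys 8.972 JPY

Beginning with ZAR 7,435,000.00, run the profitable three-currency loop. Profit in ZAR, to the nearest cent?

Profit: ZAR 165,837.51

Profitable loop is ZAR → JPY → CNY → ZAR:
ZAR 7,435,000.00 × 8.972 = JPY 66,706,820
JPY 66,706,820 × 0.04715 = CNY 3,145,226.56
CNY 3,145,226.56 ÷ 0.4138 = ZAR 7,600,837.51
Profit = ZAR 7,600,837.51 − ZAR 7,435,000.00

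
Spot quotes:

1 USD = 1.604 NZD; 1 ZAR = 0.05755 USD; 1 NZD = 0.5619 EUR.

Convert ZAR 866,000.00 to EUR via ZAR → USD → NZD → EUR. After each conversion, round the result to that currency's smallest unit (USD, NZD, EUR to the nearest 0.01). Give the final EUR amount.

EUR 44,918.64

ZAR 866,000.00 × 0.05755 = USD 49,838.30
USD 49,838.30 × 1.604 = NZD 79,940.63
NZD 79,940.63 × 0.5619 = EUR 44,918.64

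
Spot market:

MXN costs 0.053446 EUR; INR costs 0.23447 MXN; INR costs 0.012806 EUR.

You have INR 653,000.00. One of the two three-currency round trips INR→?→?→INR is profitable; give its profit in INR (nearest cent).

Profitable loop is INR → EUR → MXN → INR:
INR 653,000.00 × 0.012806 = EUR 8,362.32
EUR 8,362.32 ÷ 0.053446 = MXN 156,462.93
MXN 156,462.93 ÷ 0.23447 = INR 667,304.71
Profit = INR 667,304.71 − INR 653,000.00

Profit: INR 14,304.71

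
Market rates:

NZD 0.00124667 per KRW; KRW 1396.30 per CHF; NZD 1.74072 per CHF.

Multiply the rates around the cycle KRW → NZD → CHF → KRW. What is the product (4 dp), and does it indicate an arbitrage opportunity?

Around KRW → NZD → CHF → KRW: 1 × 0.00124667 ÷ 1.74072 × 1396.30 = 1.000003
Product ≈ 1 (deviation 0.000%, within rounding noise).

1.0000 (no arbitrage)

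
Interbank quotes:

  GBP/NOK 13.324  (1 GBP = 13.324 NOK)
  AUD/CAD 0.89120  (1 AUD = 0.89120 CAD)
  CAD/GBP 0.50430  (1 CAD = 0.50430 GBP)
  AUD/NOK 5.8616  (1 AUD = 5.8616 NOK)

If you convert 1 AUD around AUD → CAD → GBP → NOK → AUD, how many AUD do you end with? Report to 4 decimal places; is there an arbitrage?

1.0216 (arbitrage exists)

Around AUD → CAD → GBP → NOK → AUD: 1 × 0.89120 × 0.50430 × 13.324 ÷ 5.8616 = 1.021604
Product > 1; profitable direction is AUD → CAD → GBP → NOK → AUD.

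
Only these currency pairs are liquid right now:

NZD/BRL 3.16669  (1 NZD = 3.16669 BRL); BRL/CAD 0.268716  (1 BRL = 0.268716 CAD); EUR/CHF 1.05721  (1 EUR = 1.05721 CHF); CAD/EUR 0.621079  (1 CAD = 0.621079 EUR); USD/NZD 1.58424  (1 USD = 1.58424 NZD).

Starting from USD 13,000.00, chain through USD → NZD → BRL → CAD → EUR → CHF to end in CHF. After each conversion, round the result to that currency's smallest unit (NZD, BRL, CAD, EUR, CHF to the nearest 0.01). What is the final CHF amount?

CHF 11,507.26

USD 13,000.00 × 1.58424 = NZD 20,595.12
NZD 20,595.12 × 3.16669 = BRL 65,218.36
BRL 65,218.36 × 0.268716 = CAD 17,525.22
CAD 17,525.22 × 0.621079 = EUR 10,884.55
EUR 10,884.55 × 1.05721 = CHF 11,507.26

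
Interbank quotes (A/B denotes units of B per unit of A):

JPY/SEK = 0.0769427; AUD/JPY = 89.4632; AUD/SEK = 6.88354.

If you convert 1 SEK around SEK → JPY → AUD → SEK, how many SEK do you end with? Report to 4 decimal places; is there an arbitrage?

1.0000 (no arbitrage)

Around SEK → JPY → AUD → SEK: 1 ÷ 0.0769427 ÷ 89.4632 × 6.88354 = 1.000000
Product ≈ 1 (deviation 0.000%, within rounding noise).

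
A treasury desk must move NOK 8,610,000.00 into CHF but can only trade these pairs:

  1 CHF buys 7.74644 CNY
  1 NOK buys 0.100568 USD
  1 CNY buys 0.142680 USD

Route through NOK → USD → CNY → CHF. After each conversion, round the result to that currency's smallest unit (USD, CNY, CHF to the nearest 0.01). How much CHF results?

CHF 783,425.50

NOK 8,610,000.00 × 0.100568 = USD 865,890.48
USD 865,890.48 ÷ 0.142680 = CNY 6,068,758.62
CNY 6,068,758.62 ÷ 7.74644 = CHF 783,425.50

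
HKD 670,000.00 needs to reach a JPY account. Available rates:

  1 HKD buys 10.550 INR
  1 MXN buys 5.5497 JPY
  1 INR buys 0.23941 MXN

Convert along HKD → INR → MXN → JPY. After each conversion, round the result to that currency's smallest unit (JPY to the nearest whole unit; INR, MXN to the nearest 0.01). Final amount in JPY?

HKD 670,000.00 × 10.550 = INR 7,068,500.00
INR 7,068,500.00 × 0.23941 = MXN 1,692,269.59
MXN 1,692,269.59 × 5.5497 = JPY 9,391,589

JPY 9,391,589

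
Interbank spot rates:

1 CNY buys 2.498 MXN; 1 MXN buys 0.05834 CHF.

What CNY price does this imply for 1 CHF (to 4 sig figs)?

1 CHF ÷ 0.05834 = 17.1409 MXN
17.1409 MXN ÷ 2.498 = 6.86185 CNY

CHF/CNY = 6.862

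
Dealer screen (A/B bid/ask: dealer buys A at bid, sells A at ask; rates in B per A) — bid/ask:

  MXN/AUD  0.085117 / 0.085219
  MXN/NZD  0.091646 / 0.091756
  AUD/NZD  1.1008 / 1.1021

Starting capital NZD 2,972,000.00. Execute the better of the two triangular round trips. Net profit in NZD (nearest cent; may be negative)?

Best loop NZD → MXN → AUD → NZD:
NZD 2,972,000.00 ÷ 0.091756 (buy MXN at ask) = MXN 32,390,252.41
MXN 32,390,252.41 × 0.085117 (sell MXN at bid) = AUD 2,756,961.11
AUD 2,756,961.11 × 1.1008 (sell AUD at bid) = NZD 3,034,862.79

Net profit: NZD 62,862.79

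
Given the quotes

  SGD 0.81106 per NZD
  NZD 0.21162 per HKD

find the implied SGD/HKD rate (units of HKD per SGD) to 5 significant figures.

1 SGD ÷ 0.81106 = 1.23295 NZD
1.23295 NZD ÷ 0.21162 = 5.82627 HKD

SGD/HKD = 5.8263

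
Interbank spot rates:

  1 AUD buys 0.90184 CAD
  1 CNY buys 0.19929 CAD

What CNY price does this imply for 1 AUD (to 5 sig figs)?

1 AUD × 0.90184 = 0.90184 CAD
0.90184 CAD ÷ 0.19929 = 4.52526 CNY

AUD/CNY = 4.5253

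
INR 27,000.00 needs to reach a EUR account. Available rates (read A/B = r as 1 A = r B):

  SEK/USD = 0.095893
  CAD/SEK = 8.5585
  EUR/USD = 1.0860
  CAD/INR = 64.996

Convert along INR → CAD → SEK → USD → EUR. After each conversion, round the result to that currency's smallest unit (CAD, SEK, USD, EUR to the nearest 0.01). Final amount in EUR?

EUR 313.93

INR 27,000.00 ÷ 64.996 = CAD 415.41
CAD 415.41 × 8.5585 = SEK 3,555.29
SEK 3,555.29 × 0.095893 = USD 340.93
USD 340.93 ÷ 1.0860 = EUR 313.93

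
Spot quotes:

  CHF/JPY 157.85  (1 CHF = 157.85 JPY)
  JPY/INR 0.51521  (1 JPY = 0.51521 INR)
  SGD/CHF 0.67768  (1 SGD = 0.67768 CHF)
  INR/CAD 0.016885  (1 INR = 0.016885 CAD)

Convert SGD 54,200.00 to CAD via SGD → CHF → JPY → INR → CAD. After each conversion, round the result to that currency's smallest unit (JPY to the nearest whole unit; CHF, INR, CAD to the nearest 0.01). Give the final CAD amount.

SGD 54,200.00 × 0.67768 = CHF 36,730.26
CHF 36,730.26 × 157.85 = JPY 5,797,872
JPY 5,797,872 × 0.51521 = INR 2,987,121.63
INR 2,987,121.63 × 0.016885 = CAD 50,437.55

CAD 50,437.55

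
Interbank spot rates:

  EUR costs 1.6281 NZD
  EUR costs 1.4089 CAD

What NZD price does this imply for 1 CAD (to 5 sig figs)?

1 CAD ÷ 1.4089 = 0.709774 EUR
0.709774 EUR × 1.6281 = 1.15558 NZD

CAD/NZD = 1.1556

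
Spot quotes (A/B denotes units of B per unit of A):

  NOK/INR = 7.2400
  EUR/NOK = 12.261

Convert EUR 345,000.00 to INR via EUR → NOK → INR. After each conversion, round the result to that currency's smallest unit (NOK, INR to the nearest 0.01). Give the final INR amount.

EUR 345,000.00 × 12.261 = NOK 4,230,045.00
NOK 4,230,045.00 × 7.2400 = INR 30,625,525.80

INR 30,625,525.80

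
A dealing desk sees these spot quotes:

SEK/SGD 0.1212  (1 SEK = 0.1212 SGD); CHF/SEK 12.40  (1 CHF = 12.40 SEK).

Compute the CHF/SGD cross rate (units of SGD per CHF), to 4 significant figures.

1 CHF × 12.40 = 12.4 SEK
12.4 SEK × 0.1212 = 1.50288 SGD

CHF/SGD = 1.503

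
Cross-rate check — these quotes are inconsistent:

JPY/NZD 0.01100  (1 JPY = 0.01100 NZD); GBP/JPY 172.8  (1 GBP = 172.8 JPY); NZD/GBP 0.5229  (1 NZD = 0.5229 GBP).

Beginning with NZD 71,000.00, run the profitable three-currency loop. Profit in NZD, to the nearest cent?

Profitable loop is NZD → JPY → GBP → NZD:
NZD 71,000.00 ÷ 0.01100 = JPY 6,454,545
JPY 6,454,545 ÷ 172.8 = GBP 37,352.69
GBP 37,352.69 ÷ 0.5229 = NZD 71,433.72
Profit = NZD 71,433.72 − NZD 71,000.00

Profit: NZD 433.72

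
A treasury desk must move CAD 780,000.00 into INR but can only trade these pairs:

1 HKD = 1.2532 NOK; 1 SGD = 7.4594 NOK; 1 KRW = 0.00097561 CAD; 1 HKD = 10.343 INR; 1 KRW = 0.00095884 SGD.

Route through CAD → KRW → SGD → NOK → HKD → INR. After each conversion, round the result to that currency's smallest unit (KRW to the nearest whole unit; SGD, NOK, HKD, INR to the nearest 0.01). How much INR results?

INR 47,194,842.15

CAD 780,000.00 ÷ 0.00097561 = KRW 799,499,800
KRW 799,499,800 × 0.00095884 = SGD 766,592.39
SGD 766,592.39 × 7.4594 = NOK 5,718,319.27
NOK 5,718,319.27 ÷ 1.2532 = HKD 4,562,974.20
HKD 4,562,974.20 × 10.343 = INR 47,194,842.15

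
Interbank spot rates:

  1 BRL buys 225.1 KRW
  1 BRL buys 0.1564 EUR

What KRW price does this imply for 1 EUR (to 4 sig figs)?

EUR/KRW = 1439

1 EUR ÷ 0.1564 = 6.39386 BRL
6.39386 BRL × 225.1 = 1439.26 KRW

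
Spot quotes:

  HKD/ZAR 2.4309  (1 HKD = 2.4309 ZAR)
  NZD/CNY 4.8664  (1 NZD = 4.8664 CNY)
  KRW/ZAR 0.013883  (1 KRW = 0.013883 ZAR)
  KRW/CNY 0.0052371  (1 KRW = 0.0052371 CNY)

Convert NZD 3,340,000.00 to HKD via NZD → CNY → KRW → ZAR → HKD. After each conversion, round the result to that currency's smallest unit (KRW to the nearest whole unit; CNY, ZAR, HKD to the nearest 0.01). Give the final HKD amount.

HKD 17,724,730.22

NZD 3,340,000.00 × 4.8664 = CNY 16,253,776.00
CNY 16,253,776.00 ÷ 0.0052371 = KRW 3,103,583,281
KRW 3,103,583,281 × 0.013883 = ZAR 43,087,046.69
ZAR 43,087,046.69 ÷ 2.4309 = HKD 17,724,730.22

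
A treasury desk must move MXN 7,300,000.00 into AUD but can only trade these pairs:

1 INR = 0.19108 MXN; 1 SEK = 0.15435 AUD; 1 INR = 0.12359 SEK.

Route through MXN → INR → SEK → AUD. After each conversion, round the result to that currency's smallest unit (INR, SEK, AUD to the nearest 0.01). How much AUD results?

AUD 728,781.93

MXN 7,300,000.00 ÷ 0.19108 = INR 38,203,893.66
INR 38,203,893.66 × 0.12359 = SEK 4,721,619.22
SEK 4,721,619.22 × 0.15435 = AUD 728,781.93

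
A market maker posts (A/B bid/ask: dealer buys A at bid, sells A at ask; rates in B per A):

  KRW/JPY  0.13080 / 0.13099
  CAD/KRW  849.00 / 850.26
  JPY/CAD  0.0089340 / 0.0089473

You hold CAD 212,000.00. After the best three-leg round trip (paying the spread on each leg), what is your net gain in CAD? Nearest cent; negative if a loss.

Net profit: CAD 742.36

Best loop CAD → JPY → KRW → CAD:
CAD 212,000.00 ÷ 0.0089473 (buy JPY at ask) = JPY 23,694,299
JPY 23,694,299 ÷ 0.13099 (buy KRW at ask) = KRW 180,886,318
KRW 180,886,318 ÷ 850.26 (buy CAD at ask) = CAD 212,742.36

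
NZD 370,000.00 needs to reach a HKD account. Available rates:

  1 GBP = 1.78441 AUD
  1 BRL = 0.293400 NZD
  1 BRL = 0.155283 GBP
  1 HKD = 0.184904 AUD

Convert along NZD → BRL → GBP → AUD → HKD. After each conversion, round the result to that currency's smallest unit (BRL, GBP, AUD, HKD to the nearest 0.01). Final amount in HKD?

HKD 1,889,791.35

NZD 370,000.00 ÷ 0.293400 = BRL 1,261,077.03
BRL 1,261,077.03 × 0.155283 = GBP 195,823.82
GBP 195,823.82 × 1.78441 = AUD 349,429.98
AUD 349,429.98 ÷ 0.184904 = HKD 1,889,791.35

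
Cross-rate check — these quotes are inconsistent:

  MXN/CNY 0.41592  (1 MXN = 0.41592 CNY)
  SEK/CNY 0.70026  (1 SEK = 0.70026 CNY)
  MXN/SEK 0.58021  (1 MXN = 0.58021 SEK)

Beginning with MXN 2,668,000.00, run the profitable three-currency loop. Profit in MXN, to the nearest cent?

Profit: MXN 63,184.89

Profitable loop is MXN → CNY → SEK → MXN:
MXN 2,668,000.00 × 0.41592 = CNY 1,109,674.56
CNY 1,109,674.56 ÷ 0.70026 = SEK 1,584,660.78
SEK 1,584,660.78 ÷ 0.58021 = MXN 2,731,184.89
Profit = MXN 2,731,184.89 − MXN 2,668,000.00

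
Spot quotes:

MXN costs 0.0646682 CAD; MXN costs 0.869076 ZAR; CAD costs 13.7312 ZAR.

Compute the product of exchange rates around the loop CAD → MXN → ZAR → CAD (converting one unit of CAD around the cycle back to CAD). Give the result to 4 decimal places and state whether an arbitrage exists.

Around CAD → MXN → ZAR → CAD: 1 ÷ 0.0646682 × 0.869076 ÷ 13.7312 = 0.978720
Product < 1; profitable direction is CAD → ZAR → MXN → CAD.

0.9787 (arbitrage exists)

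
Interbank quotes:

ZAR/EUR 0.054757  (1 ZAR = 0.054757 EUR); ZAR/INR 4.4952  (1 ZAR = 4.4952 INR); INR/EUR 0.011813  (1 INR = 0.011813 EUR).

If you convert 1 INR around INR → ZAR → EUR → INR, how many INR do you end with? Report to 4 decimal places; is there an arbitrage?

Around INR → ZAR → EUR → INR: 1 ÷ 4.4952 × 0.054757 ÷ 0.011813 = 1.031170
Product > 1; profitable direction is INR → ZAR → EUR → INR.

1.0312 (arbitrage exists)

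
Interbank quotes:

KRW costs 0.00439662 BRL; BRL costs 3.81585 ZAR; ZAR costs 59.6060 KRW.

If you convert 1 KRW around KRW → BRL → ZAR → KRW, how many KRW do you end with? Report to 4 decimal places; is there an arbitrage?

Around KRW → BRL → ZAR → KRW: 1 × 0.00439662 × 3.81585 × 59.6060 = 1.000000
Product ≈ 1 (deviation 0.000%, within rounding noise).

1.0000 (no arbitrage)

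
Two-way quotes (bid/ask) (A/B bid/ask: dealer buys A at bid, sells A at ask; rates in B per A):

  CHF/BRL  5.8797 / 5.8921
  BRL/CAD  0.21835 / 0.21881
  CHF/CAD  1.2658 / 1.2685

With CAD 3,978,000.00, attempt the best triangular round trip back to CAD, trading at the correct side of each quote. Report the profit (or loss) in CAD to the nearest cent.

Net profit: CAD 48,082.51

Best loop CAD → CHF → BRL → CAD:
CAD 3,978,000.00 ÷ 1.2685 (buy CHF at ask) = CHF 3,135,987.39
CHF 3,135,987.39 × 5.8797 (sell CHF at bid) = BRL 18,438,665.04
BRL 18,438,665.04 × 0.21835 (sell BRL at bid) = CAD 4,026,082.51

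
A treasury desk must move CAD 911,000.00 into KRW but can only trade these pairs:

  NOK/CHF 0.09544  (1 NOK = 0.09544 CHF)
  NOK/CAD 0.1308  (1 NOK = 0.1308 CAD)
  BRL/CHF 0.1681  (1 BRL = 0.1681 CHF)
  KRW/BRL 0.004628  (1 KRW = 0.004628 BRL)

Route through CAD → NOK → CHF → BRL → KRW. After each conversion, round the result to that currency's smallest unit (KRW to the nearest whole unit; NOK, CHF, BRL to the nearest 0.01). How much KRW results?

KRW 854,436,912

CAD 911,000.00 ÷ 0.1308 = NOK 6,964,831.80
NOK 6,964,831.80 × 0.09544 = CHF 664,723.55
CHF 664,723.55 ÷ 0.1681 = BRL 3,954,334.03
BRL 3,954,334.03 ÷ 0.004628 = KRW 854,436,912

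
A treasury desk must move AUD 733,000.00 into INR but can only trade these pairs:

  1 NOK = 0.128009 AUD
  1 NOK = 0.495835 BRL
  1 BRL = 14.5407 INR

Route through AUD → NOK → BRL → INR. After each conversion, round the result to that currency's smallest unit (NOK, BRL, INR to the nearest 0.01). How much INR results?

AUD 733,000.00 ÷ 0.128009 = NOK 5,726,159.88
NOK 5,726,159.88 × 0.495835 = BRL 2,839,230.48
BRL 2,839,230.48 × 14.5407 = INR 41,284,398.64

INR 41,284,398.64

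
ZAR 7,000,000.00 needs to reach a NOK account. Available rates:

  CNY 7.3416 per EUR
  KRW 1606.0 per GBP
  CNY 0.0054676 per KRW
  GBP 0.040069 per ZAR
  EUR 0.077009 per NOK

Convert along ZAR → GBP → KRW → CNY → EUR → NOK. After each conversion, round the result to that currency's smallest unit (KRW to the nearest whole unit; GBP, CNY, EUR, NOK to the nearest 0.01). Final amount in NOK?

ZAR 7,000,000.00 × 0.040069 = GBP 280,483.00
GBP 280,483.00 × 1606.0 = KRW 450,455,698
KRW 450,455,698 × 0.0054676 = CNY 2,462,911.57
CNY 2,462,911.57 ÷ 7.3416 = EUR 335,473.41
EUR 335,473.41 ÷ 0.077009 = NOK 4,356,288.36

NOK 4,356,288.36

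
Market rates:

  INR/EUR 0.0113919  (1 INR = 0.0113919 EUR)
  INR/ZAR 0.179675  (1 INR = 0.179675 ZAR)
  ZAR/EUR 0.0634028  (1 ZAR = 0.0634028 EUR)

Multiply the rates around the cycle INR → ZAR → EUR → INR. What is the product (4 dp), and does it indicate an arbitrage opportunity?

Around INR → ZAR → EUR → INR: 1 × 0.179675 × 0.0634028 ÷ 0.0113919 = 1.000000
Product ≈ 1 (deviation 0.000%, within rounding noise).

1.0000 (no arbitrage)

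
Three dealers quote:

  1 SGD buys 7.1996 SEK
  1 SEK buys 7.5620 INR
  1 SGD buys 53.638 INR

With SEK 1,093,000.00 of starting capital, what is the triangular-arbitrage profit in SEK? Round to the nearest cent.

Profit: SEK 16,411.41

Profitable loop is SEK → INR → SGD → SEK:
SEK 1,093,000.00 × 7.5620 = INR 8,265,266.00
INR 8,265,266.00 ÷ 53.638 = SGD 154,093.48
SGD 154,093.48 × 7.1996 = SEK 1,109,411.41
Profit = SEK 1,109,411.41 − SEK 1,093,000.00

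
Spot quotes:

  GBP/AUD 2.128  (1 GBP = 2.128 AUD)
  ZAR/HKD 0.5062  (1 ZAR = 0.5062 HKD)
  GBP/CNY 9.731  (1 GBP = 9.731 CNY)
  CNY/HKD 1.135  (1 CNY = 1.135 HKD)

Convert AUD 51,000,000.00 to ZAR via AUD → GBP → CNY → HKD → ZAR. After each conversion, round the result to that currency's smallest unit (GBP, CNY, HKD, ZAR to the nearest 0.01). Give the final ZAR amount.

AUD 51,000,000.00 ÷ 2.128 = GBP 23,966,165.41
GBP 23,966,165.41 × 9.731 = CNY 233,214,755.60
CNY 233,214,755.60 × 1.135 = HKD 264,698,747.61
HKD 264,698,747.61 ÷ 0.5062 = ZAR 522,913,369.44

ZAR 522,913,369.44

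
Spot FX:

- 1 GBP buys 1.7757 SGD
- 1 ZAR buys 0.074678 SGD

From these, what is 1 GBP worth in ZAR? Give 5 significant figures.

GBP/ZAR = 23.778

1 GBP × 1.7757 = 1.7757 SGD
1.7757 SGD ÷ 0.074678 = 23.7781 ZAR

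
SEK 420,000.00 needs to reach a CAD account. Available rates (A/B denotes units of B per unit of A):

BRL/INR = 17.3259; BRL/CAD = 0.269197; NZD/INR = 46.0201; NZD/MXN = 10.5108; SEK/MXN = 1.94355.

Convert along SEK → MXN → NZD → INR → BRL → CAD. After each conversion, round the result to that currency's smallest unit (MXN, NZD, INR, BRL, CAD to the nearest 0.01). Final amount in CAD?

CAD 55,530.45

SEK 420,000.00 × 1.94355 = MXN 816,291.00
MXN 816,291.00 ÷ 10.5108 = NZD 77,662.12
NZD 77,662.12 × 46.0201 = INR 3,574,018.53
INR 3,574,018.53 ÷ 17.3259 = BRL 206,281.84
BRL 206,281.84 × 0.269197 = CAD 55,530.45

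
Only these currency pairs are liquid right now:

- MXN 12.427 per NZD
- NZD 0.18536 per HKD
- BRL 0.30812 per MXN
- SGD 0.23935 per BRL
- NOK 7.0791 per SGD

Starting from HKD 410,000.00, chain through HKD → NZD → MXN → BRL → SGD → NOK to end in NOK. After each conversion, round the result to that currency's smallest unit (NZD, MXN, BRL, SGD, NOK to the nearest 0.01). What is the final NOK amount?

NOK 493,057.47

HKD 410,000.00 × 0.18536 = NZD 75,997.60
NZD 75,997.60 × 12.427 = MXN 944,422.18
MXN 944,422.18 × 0.30812 = BRL 290,995.36
BRL 290,995.36 × 0.23935 = SGD 69,649.74
SGD 69,649.74 × 7.0791 = NOK 493,057.47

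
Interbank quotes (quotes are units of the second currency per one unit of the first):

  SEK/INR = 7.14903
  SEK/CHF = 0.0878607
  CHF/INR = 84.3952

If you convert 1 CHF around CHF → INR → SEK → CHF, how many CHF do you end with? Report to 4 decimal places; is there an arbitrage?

1.0372 (arbitrage exists)

Around CHF → INR → SEK → CHF: 1 × 84.3952 ÷ 7.14903 × 0.0878607 = 1.037207
Product > 1; profitable direction is CHF → INR → SEK → CHF.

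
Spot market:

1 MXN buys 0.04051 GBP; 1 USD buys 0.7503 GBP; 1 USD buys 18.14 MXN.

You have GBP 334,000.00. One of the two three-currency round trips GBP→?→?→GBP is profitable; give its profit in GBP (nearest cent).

Profit: GBP 7,021.60

Profitable loop is GBP → MXN → USD → GBP:
GBP 334,000.00 ÷ 0.04051 = MXN 8,244,877.81
MXN 8,244,877.81 ÷ 18.14 = USD 454,513.66
USD 454,513.66 × 0.7503 = GBP 341,021.60
Profit = GBP 341,021.60 − GBP 334,000.00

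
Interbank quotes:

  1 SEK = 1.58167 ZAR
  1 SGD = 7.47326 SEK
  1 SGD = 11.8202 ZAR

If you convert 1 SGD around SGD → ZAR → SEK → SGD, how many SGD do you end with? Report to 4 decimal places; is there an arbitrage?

Around SGD → ZAR → SEK → SGD: 1 × 11.8202 ÷ 1.58167 ÷ 7.47326 = 0.999997
Product ≈ 1 (deviation 0.000%, within rounding noise).

1.0000 (no arbitrage)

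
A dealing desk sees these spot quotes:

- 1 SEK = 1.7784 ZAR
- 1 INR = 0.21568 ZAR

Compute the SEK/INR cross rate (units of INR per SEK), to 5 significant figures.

SEK/INR = 8.2455

1 SEK × 1.7784 = 1.7784 ZAR
1.7784 ZAR ÷ 0.21568 = 8.24555 INR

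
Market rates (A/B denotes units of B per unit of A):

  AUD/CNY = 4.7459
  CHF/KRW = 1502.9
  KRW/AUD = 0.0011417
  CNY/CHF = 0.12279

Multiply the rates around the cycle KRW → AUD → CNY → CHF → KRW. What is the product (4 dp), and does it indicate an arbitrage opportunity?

0.9999 (no arbitrage)

Around KRW → AUD → CNY → CHF → KRW: 1 × 0.0011417 × 4.7459 × 0.12279 × 1502.9 = 0.999916
Product ≈ 1 (deviation 0.008%, within rounding noise).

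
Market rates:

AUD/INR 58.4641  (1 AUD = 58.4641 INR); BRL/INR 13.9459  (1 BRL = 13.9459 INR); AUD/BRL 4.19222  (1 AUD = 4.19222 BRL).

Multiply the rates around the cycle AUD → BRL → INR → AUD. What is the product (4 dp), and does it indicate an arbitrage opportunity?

Around AUD → BRL → INR → AUD: 1 × 4.19222 × 13.9459 ÷ 58.4641 = 1.000003
Product ≈ 1 (deviation 0.000%, within rounding noise).

1.0000 (no arbitrage)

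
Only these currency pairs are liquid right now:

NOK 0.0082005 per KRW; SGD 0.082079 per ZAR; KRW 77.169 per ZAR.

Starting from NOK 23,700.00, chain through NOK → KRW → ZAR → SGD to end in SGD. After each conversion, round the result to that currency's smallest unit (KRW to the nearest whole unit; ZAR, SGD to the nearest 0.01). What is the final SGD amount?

NOK 23,700.00 ÷ 0.0082005 = KRW 2,890,068
KRW 2,890,068 ÷ 77.169 = ZAR 37,451.15
ZAR 37,451.15 × 0.082079 = SGD 3,073.95

SGD 3,073.95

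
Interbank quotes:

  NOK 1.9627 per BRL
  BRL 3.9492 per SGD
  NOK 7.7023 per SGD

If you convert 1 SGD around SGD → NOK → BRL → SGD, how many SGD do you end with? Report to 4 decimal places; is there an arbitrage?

Around SGD → NOK → BRL → SGD: 1 × 7.7023 ÷ 1.9627 ÷ 3.9492 = 0.993705
Product < 1; profitable direction is SGD → BRL → NOK → SGD.

0.9937 (arbitrage exists)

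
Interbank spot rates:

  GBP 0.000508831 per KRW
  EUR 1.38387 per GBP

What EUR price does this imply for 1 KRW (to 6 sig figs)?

KRW/EUR = 0.000704156

1 KRW × 0.000508831 = 0.000508831 GBP
0.000508831 GBP × 1.38387 = 0.000704156 EUR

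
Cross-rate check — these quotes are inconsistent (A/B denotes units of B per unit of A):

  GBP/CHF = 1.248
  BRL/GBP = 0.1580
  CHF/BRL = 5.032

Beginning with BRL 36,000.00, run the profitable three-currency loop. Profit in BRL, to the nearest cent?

Profitable loop is BRL → CHF → GBP → BRL:
BRL 36,000.00 ÷ 5.032 = CHF 7,154.21
CHF 7,154.21 ÷ 1.248 = GBP 5,732.54
GBP 5,732.54 ÷ 0.1580 = BRL 36,281.91
Profit = BRL 36,281.91 − BRL 36,000.00

Profit: BRL 281.91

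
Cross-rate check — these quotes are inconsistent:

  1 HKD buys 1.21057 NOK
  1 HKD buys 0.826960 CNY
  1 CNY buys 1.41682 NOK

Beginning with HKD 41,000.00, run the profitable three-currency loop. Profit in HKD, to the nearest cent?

Profit: HKD 1,361.82

Profitable loop is HKD → NOK → CNY → HKD:
HKD 41,000.00 × 1.21057 = NOK 49,633.37
NOK 49,633.37 ÷ 1.41682 = CNY 35,031.53
CNY 35,031.53 ÷ 0.826960 = HKD 42,361.82
Profit = HKD 42,361.82 − HKD 41,000.00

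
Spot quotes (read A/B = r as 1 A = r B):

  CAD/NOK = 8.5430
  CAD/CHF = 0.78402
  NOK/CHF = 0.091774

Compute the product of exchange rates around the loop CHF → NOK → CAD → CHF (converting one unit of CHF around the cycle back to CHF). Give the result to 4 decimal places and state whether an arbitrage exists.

1.0000 (no arbitrage)

Around CHF → NOK → CAD → CHF: 1 ÷ 0.091774 ÷ 8.5430 × 0.78402 = 0.999993
Product ≈ 1 (deviation 0.001%, within rounding noise).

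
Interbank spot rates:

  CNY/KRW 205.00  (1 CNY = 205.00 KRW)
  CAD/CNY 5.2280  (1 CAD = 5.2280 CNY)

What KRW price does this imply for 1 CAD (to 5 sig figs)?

CAD/KRW = 1071.7

1 CAD × 5.2280 = 5.228 CNY
5.228 CNY × 205.00 = 1071.74 KRW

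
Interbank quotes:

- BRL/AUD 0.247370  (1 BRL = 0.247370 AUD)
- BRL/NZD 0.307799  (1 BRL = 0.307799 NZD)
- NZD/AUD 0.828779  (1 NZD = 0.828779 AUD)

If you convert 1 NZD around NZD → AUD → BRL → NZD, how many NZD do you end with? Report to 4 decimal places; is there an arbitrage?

Around NZD → AUD → BRL → NZD: 1 × 0.828779 ÷ 0.247370 × 0.307799 = 1.031238
Product > 1; profitable direction is NZD → AUD → BRL → NZD.

1.0312 (arbitrage exists)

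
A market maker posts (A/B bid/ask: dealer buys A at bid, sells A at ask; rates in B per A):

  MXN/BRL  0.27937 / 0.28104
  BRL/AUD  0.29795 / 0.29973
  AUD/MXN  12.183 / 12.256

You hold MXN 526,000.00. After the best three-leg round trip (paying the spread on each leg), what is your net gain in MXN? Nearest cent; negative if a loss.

Best loop MXN → BRL → AUD → MXN:
MXN 526,000.00 × 0.27937 (sell MXN at bid) = BRL 146,948.62
BRL 146,948.62 × 0.29795 (sell BRL at bid) = AUD 43,783.34
AUD 43,783.34 × 12.183 (sell AUD at bid) = MXN 533,412.45

Net profit: MXN 7,412.45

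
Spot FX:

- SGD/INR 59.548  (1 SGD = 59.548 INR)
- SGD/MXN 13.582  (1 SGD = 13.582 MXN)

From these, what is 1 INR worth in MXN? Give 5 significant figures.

1 INR ÷ 59.548 = 0.0167932 SGD
0.0167932 SGD × 13.582 = 0.228085 MXN

INR/MXN = 0.22808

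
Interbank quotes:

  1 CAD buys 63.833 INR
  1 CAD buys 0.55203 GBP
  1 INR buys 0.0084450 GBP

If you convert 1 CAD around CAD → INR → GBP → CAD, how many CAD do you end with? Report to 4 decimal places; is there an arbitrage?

Around CAD → INR → GBP → CAD: 1 × 63.833 × 0.0084450 ÷ 0.55203 = 0.976522
Product < 1; profitable direction is CAD → GBP → INR → CAD.

0.9765 (arbitrage exists)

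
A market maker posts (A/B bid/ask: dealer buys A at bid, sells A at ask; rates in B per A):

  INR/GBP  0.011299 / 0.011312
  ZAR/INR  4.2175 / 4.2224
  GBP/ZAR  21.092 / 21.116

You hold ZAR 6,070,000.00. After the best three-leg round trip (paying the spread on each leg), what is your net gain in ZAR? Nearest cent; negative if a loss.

Net profit: ZAR 31,007.43

Best loop ZAR → INR → GBP → ZAR:
ZAR 6,070,000.00 × 4.2175 (sell ZAR at bid) = INR 25,600,225.00
INR 25,600,225.00 × 0.011299 (sell INR at bid) = GBP 289,256.94
GBP 289,256.94 × 21.092 (sell GBP at bid) = ZAR 6,101,007.43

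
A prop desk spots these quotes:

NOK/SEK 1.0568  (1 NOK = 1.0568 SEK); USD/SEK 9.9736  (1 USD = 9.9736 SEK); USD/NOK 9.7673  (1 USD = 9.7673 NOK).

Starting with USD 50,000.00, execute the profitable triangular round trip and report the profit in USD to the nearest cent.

Profitable loop is USD → NOK → SEK → USD:
USD 50,000.00 × 9.7673 = NOK 488,365.00
NOK 488,365.00 × 1.0568 = SEK 516,104.13
SEK 516,104.13 ÷ 9.9736 = USD 51,747.03
Profit = USD 51,747.03 − USD 50,000.00

Profit: USD 1,747.03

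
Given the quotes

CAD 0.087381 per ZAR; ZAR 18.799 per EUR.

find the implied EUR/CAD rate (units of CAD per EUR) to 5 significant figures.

1 EUR × 18.799 = 18.799 ZAR
18.799 ZAR × 0.087381 = 1.64268 CAD

EUR/CAD = 1.6427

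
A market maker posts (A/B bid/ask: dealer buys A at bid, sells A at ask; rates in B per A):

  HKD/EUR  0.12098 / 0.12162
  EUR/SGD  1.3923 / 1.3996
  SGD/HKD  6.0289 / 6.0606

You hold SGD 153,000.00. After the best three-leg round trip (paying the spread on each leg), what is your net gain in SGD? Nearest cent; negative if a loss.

Net profit: SGD 2,373.13

Best loop SGD → HKD → EUR → SGD:
SGD 153,000.00 × 6.0289 (sell SGD at bid) = HKD 922,421.70
HKD 922,421.70 × 0.12098 (sell HKD at bid) = EUR 111,594.58
EUR 111,594.58 × 1.3923 (sell EUR at bid) = SGD 155,373.13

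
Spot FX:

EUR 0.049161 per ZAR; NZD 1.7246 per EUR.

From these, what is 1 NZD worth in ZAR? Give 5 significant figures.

NZD/ZAR = 11.795

1 NZD ÷ 1.7246 = 0.579845 EUR
0.579845 EUR ÷ 0.049161 = 11.7948 ZAR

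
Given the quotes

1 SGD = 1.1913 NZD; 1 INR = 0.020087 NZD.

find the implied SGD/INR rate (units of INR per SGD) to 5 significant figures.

SGD/INR = 59.307

1 SGD × 1.1913 = 1.1913 NZD
1.1913 NZD ÷ 0.020087 = 59.307 INR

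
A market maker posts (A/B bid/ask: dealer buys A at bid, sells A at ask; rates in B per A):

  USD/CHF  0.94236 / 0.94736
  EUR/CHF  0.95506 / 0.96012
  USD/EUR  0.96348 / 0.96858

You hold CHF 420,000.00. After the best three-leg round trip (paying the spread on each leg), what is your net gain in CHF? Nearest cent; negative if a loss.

Best loop CHF → EUR → USD → CHF:
CHF 420,000.00 ÷ 0.96012 (buy EUR at ask) = EUR 437,445.32
EUR 437,445.32 ÷ 0.96858 (buy USD at ask) = USD 451,635.71
USD 451,635.71 × 0.94236 (sell USD at bid) = CHF 425,603.43

Net profit: CHF 5,603.43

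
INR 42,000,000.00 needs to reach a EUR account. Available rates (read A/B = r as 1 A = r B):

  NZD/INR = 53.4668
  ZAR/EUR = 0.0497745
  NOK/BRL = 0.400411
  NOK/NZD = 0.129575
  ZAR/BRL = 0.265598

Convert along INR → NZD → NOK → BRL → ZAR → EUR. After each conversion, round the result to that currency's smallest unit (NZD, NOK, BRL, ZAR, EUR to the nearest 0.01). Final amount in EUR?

EUR 454,916.81

INR 42,000,000.00 ÷ 53.4668 = NZD 785,534.20
NZD 785,534.20 ÷ 0.129575 = NOK 6,062,390.12
NOK 6,062,390.12 × 0.400411 = BRL 2,427,447.69
BRL 2,427,447.69 ÷ 0.265598 = ZAR 9,139,555.61
ZAR 9,139,555.61 × 0.0497745 = EUR 454,916.81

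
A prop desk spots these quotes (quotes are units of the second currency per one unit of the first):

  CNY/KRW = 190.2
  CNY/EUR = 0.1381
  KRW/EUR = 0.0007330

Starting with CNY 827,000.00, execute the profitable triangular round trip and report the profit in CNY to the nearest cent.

Profit: CNY 7,884.35

Profitable loop is CNY → KRW → EUR → CNY:
CNY 827,000.00 × 190.2 = KRW 157,295,400
KRW 157,295,400 × 0.0007330 = EUR 115,297.53
EUR 115,297.53 ÷ 0.1381 = CNY 834,884.35
Profit = CNY 834,884.35 − CNY 827,000.00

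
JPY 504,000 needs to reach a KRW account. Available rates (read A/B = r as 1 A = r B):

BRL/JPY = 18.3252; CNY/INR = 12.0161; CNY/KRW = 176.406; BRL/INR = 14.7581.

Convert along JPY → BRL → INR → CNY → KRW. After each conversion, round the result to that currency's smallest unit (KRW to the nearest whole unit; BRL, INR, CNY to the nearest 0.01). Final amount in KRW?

KRW 5,958,845

JPY 504,000 ÷ 18.3252 = BRL 27,503.11
BRL 27,503.11 × 14.7581 = INR 405,893.65
INR 405,893.65 ÷ 12.0161 = CNY 33,779.15
CNY 33,779.15 × 176.406 = KRW 5,958,845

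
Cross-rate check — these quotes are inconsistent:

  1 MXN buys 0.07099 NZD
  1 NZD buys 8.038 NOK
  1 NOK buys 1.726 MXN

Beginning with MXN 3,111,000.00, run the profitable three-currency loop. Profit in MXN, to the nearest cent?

Profit: MXN 47,741.18

Profitable loop is MXN → NOK → NZD → MXN:
MXN 3,111,000.00 ÷ 1.726 = NOK 1,802,433.37
NOK 1,802,433.37 ÷ 8.038 = NZD 224,239.04
NZD 224,239.04 ÷ 0.07099 = MXN 3,158,741.18
Profit = MXN 3,158,741.18 − MXN 3,111,000.00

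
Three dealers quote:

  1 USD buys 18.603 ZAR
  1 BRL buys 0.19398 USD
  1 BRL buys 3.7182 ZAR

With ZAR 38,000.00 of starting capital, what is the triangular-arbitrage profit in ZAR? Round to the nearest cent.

Profit: ZAR 1,154.02

Profitable loop is ZAR → USD → BRL → ZAR:
ZAR 38,000.00 ÷ 18.603 = USD 2,042.68
USD 2,042.68 ÷ 0.19398 = BRL 10,530.37
BRL 10,530.37 × 3.7182 = ZAR 39,154.02
Profit = ZAR 39,154.02 − ZAR 38,000.00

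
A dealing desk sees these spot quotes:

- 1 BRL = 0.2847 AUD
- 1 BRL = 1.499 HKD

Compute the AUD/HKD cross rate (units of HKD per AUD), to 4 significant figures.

1 AUD ÷ 0.2847 = 3.51247 BRL
3.51247 BRL × 1.499 = 5.26519 HKD

AUD/HKD = 5.265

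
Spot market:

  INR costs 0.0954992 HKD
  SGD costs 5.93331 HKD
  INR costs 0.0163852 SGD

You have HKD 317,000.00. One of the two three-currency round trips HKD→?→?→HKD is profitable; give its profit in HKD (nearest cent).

Profit: HKD 5,706.95

Profitable loop is HKD → INR → SGD → HKD:
HKD 317,000.00 ÷ 0.0954992 = INR 3,319,399.53
INR 3,319,399.53 × 0.0163852 = SGD 54,389.03
SGD 54,389.03 × 5.93331 = HKD 322,706.95
Profit = HKD 322,706.95 − HKD 317,000.00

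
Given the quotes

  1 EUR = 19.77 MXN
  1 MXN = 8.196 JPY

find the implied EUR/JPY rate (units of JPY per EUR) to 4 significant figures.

1 EUR × 19.77 = 19.77 MXN
19.77 MXN × 8.196 = 162.035 JPY

EUR/JPY = 162.0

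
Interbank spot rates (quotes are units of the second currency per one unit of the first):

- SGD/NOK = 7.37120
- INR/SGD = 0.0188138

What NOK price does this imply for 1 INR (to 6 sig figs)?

INR/NOK = 0.138680

1 INR × 0.0188138 = 0.0188138 SGD
0.0188138 SGD × 7.37120 = 0.13868 NOK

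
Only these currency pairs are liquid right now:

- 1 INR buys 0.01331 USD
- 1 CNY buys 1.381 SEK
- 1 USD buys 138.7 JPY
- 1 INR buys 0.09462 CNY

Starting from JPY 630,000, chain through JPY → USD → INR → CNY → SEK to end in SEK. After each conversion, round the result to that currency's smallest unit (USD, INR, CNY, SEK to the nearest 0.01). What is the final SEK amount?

SEK 44,592.61

JPY 630,000 ÷ 138.7 = USD 4,542.18
USD 4,542.18 ÷ 0.01331 = INR 341,260.71
INR 341,260.71 × 0.09462 = CNY 32,290.09
CNY 32,290.09 × 1.381 = SEK 44,592.61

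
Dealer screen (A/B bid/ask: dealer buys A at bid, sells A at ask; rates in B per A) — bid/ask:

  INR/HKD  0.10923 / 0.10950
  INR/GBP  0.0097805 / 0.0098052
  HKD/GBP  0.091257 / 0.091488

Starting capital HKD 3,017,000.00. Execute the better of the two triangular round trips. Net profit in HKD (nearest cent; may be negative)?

Best loop HKD → GBP → INR → HKD:
HKD 3,017,000.00 × 0.091257 (sell HKD at bid) = GBP 275,322.37
GBP 275,322.37 ÷ 0.0098052 (buy INR at ask) = INR 28,079,220.11
INR 28,079,220.11 × 0.10923 (sell INR at bid) = HKD 3,067,093.21

Net profit: HKD 50,093.21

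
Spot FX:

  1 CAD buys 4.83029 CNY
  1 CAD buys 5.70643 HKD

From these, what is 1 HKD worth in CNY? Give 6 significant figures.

1 HKD ÷ 5.70643 = 0.175241 CAD
0.175241 CAD × 4.83029 = 0.846464 CNY

HKD/CNY = 0.846464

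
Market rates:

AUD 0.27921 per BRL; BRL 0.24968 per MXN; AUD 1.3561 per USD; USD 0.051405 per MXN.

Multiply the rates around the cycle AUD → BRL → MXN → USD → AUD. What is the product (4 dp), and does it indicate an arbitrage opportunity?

Around AUD → BRL → MXN → USD → AUD: 1 ÷ 0.27921 ÷ 0.24968 × 0.051405 × 1.3561 = 0.999959
Product ≈ 1 (deviation 0.004%, within rounding noise).

1.0000 (no arbitrage)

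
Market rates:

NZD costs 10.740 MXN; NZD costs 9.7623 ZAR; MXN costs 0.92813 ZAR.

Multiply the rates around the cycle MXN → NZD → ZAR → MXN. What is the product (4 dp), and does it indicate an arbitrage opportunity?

Around MXN → NZD → ZAR → MXN: 1 ÷ 10.740 × 9.7623 ÷ 0.92813 = 0.979353
Product < 1; profitable direction is MXN → ZAR → NZD → MXN.

0.9794 (arbitrage exists)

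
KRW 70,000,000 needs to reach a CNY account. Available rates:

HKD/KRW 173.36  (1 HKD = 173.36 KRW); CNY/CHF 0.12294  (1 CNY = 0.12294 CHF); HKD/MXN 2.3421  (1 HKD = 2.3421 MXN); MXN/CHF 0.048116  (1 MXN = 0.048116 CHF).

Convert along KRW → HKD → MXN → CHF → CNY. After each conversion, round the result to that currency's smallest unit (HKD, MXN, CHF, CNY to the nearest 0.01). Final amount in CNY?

CNY 370,127.14

KRW 70,000,000 ÷ 173.36 = HKD 403,784.03
HKD 403,784.03 × 2.3421 = MXN 945,702.58
MXN 945,702.58 × 0.048116 = CHF 45,503.43
CHF 45,503.43 ÷ 0.12294 = CNY 370,127.14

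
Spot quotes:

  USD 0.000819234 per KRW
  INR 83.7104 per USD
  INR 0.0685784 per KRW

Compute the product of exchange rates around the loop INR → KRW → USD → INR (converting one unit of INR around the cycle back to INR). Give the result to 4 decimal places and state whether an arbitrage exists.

Around INR → KRW → USD → INR: 1 ÷ 0.0685784 × 0.000819234 × 83.7104 = 1.000000
Product ≈ 1 (deviation 0.000%, within rounding noise).

1.0000 (no arbitrage)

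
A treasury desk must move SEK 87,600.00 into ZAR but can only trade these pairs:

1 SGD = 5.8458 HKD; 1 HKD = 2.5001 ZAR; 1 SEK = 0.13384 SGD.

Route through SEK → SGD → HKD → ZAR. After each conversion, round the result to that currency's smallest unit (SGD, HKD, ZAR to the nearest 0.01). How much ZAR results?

ZAR 171,352.80

SEK 87,600.00 × 0.13384 = SGD 11,724.38
SGD 11,724.38 × 5.8458 = HKD 68,538.38
HKD 68,538.38 × 2.5001 = ZAR 171,352.80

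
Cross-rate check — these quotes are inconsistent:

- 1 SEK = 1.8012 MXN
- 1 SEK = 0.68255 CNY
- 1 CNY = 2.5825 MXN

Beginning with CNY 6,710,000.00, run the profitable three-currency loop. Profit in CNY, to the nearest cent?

Profit: CNY 146,613.31

Profitable loop is CNY → SEK → MXN → CNY:
CNY 6,710,000.00 ÷ 0.68255 = SEK 9,830,781.63
SEK 9,830,781.63 × 1.8012 = MXN 17,707,203.87
MXN 17,707,203.87 ÷ 2.5825 = CNY 6,856,613.31
Profit = CNY 6,856,613.31 − CNY 6,710,000.00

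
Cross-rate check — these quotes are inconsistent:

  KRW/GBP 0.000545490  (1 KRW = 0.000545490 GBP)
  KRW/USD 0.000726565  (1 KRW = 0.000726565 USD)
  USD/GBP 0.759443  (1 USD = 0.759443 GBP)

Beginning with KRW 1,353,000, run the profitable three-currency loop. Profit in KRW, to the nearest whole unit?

Profit: KRW 15,613

Profitable loop is KRW → USD → GBP → KRW:
KRW 1,353,000 × 0.000726565 = USD 983.04
USD 983.04 × 0.759443 = GBP 746.56
GBP 746.56 ÷ 0.000545490 = KRW 1,368,613
Profit = KRW 1,368,613 − KRW 1,353,000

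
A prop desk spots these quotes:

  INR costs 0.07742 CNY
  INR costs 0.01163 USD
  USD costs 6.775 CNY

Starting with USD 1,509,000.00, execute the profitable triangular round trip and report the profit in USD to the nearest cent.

Profitable loop is USD → CNY → INR → USD:
USD 1,509,000.00 × 6.775 = CNY 10,223,475.00
CNY 10,223,475.00 ÷ 0.07742 = INR 132,052,118.32
INR 132,052,118.32 × 0.01163 = USD 1,535,766.14
Profit = USD 1,535,766.14 − USD 1,509,000.00

Profit: USD 26,766.14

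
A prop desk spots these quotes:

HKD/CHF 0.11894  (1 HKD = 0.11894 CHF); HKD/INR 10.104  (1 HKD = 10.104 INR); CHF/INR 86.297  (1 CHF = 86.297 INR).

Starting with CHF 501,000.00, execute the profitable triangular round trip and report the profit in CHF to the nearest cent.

Profitable loop is CHF → INR → HKD → CHF:
CHF 501,000.00 × 86.297 = INR 43,234,797.00
INR 43,234,797.00 ÷ 10.104 = HKD 4,278,978.33
HKD 4,278,978.33 × 0.11894 = CHF 508,941.68
Profit = CHF 508,941.68 − CHF 501,000.00

Profit: CHF 7,941.68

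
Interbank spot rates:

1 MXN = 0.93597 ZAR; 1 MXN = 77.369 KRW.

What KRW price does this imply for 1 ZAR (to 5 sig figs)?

1 ZAR ÷ 0.93597 = 1.06841 MXN
1.06841 MXN × 77.369 = 82.6618 KRW

ZAR/KRW = 82.662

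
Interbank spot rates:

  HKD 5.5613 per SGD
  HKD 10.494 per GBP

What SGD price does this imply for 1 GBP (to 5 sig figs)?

1 GBP × 10.494 = 10.494 HKD
10.494 HKD ÷ 5.5613 = 1.88697 SGD

GBP/SGD = 1.8870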